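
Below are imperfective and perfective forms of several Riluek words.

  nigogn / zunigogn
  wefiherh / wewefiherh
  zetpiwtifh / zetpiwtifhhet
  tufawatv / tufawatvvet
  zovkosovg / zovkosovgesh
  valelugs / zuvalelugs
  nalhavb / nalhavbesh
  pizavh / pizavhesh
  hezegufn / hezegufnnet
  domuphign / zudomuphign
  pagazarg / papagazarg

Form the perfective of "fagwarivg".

fagwarivgesh

zetpiwtifh and pizavh both end in -h yet inflect differently (zetpiwtifhhet, pizavhesh), so the final letter is not what conditions the rule; the second-to-last letter is.
"fagwarivg" has second-to-last letter 'v'. The stems whose second-to-last letter is 'v' (nalhavb → nalhavbesh, pizavh → pizavhesh, zovkosovg → zovkosovgesh) add -esh.
The other patterns: stems whose second-to-last letter is 'f' or 't' double the final consonant and add -et; stems whose second-to-last letter is 'r' repeat the first consonant+vowel as a prefix; stems whose second-to-last letter is 'g' add the prefix zu-.
So fagwarivg → fagwarivgesh.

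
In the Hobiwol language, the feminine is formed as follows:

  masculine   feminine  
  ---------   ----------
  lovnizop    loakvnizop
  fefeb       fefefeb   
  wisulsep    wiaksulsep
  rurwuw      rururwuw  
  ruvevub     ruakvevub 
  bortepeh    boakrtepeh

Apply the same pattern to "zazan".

ruvevub and fefeb both end in -b yet inflect differently (ruakvevub, fefefeb), so the final letter is not what conditions the rule; the number of vowels is.
"zazan" has 2 vowels. The stems with 2 vowels (fefeb → fefefeb, rurwuw → rururwuw) repeat the first consonant+vowel as a prefix.
So zazan → zazazan.

zazazan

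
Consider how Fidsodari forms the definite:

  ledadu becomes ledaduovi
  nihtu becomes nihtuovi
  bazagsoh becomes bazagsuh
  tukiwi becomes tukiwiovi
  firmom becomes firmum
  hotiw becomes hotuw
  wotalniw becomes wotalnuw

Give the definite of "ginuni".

"ginuni" ends in a vowel. The stems ending in a vowel (nihtu → nihtuovi, tukiwi → tukiwiovi, ledadu → ledaduovi) add -ovi.
So ginuni → ginuniovi.

ginuniovi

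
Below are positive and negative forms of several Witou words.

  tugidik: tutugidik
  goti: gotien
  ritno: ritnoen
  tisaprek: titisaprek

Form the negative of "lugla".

goti and tugidik both have last vowel 'i' yet inflect differently (gotien, tutugidik), so the last vowel is not what conditions the rule; whether the stem ends in a vowel or a consonant is.
"lugla" ends in a vowel. The stems ending in a vowel (goti → gotien, ritno → ritnoen) add -en.
So lugla → luglaen.

luglaen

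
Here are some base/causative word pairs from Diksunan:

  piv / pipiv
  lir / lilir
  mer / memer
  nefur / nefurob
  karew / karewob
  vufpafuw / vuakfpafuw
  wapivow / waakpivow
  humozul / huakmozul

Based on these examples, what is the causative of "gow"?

"gow" has 1 vowel. The stems with 1 vowel (piv → pipiv, lir → lilir, mer → memer) repeat the first consonant+vowel as a prefix.
So gow → gogow.

gogow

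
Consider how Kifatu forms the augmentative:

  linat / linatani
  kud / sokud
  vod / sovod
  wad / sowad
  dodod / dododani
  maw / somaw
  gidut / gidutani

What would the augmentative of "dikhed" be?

vod and dodod both end in -d yet inflect differently (sovod, dododani), so the final letter is not what conditions the rule; the number of vowels is.
"dikhed" has 2 vowels. The stems with 2 vowels (dodod → dododani, linat → linatani, gidut → gidutani) add -ani.
So dikhed → dikhedani.

dikhedani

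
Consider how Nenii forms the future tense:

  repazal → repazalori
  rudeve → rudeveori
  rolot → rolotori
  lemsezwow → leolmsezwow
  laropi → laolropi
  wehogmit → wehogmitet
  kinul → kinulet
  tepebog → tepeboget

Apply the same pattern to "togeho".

rolot and wehogmit both end in -t yet inflect differently (rolotori, wehogmitet), so the final letter is not what conditions the rule; the first letter is.
"togeho" begins with t-. The one such stem in the data (tepebog → tepeboget) adds -et, so the same rule applies.
The other patterns: stems beginning with r- add -ori; stems beginning with l- insert -ol- after the first vowel.
So togeho → togehoet.

togehoet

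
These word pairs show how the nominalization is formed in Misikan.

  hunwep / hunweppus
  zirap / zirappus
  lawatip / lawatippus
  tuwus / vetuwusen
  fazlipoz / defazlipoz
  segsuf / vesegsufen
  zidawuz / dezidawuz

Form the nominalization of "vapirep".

zidawuz and segsuf both have last vowel 'u' yet inflect differently (dezidawuz, vesegsufen), so the last vowel is not what conditions the rule; the final letter is.
"vapirep" ends in -p. The stems ending in -p (lawatip → lawatippus, zirap → zirappus, hunwep → hunweppus) double the final consonant and add -us.
The other patterns: stems ending in -z add the prefix de-; stems ending in -f or -s add ve- … -en around the stem.
So vapirep → vapireppus.

vapireppus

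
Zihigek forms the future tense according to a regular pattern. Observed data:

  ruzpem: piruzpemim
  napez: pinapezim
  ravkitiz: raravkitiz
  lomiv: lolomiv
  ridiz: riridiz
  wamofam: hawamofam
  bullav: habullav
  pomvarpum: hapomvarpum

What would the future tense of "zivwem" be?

pizivwemim

"zivwem" has last vowel 'e'. The stems whose last vowel is 'e' (ruzpem → piruzpemim, napez → pinapezim) add pi- … -im around the stem.
So zivwem → pizivwemim.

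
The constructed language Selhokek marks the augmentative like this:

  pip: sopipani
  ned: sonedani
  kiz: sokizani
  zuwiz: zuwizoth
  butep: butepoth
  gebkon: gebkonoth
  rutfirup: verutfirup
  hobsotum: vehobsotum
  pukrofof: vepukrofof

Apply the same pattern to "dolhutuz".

vedolhutuz

kiz and zuwiz both end in -z yet inflect differently (sokizani, zuwizoth), so the final letter is not what conditions the rule; the number of vowels is.
"dolhutuz" has 3 vowels. The stems with 3 vowels (rutfirup → verutfirup, hobsotum → vehobsotum, pukrofof → vepukrofof) add the prefix ve-.
The other patterns: stems with 1 vowel add so- … -ani around the stem; stems with 2 vowels add -oth.
So dolhutuz → vedolhutuz.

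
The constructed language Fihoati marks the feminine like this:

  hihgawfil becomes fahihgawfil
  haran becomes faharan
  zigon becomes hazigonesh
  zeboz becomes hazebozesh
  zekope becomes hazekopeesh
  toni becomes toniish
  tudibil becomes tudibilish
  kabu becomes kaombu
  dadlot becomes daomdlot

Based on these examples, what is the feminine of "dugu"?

haran and zigon both end in -n yet inflect differently (faharan, hazigonesh), so the final letter is not what conditions the rule; the first letter is.
"dugu" begins with d-. The one such stem in the data (dadlot → daomdlot) inserts -om- after the first vowel (as does kabu), so the same rule applies.
So dugu → duomgu.

duomgu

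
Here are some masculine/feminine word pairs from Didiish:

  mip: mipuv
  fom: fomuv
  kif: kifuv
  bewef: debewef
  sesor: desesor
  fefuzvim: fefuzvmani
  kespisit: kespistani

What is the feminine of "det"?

detuv

kif and bewef both end in -f yet inflect differently (kifuv, debewef), so the final letter is not what conditions the rule; the number of vowels is.
"det" has 1 vowel. The stems with 1 vowel (mip → mipuv, fom → fomuv, kif → kifuv) add -uv.
The other patterns: stems with 2 vowels add the prefix de-; stems with 3 vowels delete the last vowel and add -ani.
So det → detuv.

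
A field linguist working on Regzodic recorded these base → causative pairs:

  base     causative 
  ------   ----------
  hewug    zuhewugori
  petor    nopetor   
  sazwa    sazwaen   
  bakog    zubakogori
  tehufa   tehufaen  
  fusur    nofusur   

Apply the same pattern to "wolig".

bakog and petor both have last vowel 'o' yet inflect differently (zubakogori, nopetor), so the last vowel is not what conditions the rule; the final letter is.
"wolig" ends in -g. The stems ending in -g (bakog → zubakogori, hewug → zuhewugori) add zu- … -ori around the stem.
The other patterns: stems ending in -a add -en; stems ending in -r add the prefix no-.
So wolig → zuwoligori.

zuwoligori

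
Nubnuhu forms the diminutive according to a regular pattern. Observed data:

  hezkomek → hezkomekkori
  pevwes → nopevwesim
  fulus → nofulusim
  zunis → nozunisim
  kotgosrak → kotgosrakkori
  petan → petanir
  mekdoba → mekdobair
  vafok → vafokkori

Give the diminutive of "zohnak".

zohnakkori

"zohnak" ends in -k. The stems ending in -k (vafok → vafokkori, kotgosrak → kotgosrakkori, hezkomek → hezkomekkori) double the final consonant and add -ori.
So zohnak → zohnakkori.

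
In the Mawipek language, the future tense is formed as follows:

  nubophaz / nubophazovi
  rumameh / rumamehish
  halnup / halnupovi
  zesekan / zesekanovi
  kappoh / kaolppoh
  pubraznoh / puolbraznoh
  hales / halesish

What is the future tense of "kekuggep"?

kekuggepish

rumameh and pubraznoh both end in -h yet inflect differently (rumamehish, puolbraznoh), so the final letter is not what conditions the rule; the last vowel is.
"kekuggep" has last vowel 'e'. The stems whose last vowel is 'e' (hales → halesish, rumameh → rumamehish) add -ish.
So kekuggep → kekuggepish.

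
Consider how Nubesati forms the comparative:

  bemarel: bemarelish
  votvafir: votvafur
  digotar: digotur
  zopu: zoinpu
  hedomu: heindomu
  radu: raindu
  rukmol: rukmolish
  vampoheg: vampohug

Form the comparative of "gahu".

bemarel and vampoheg both have last vowel 'e' yet inflect differently (bemarelish, vampohug), so the last vowel is not what conditions the rule; the final letter is.
"gahu" ends in -u. The stems ending in -u (zopu → zoinpu, hedomu → heindomu, radu → raindu) insert -in- after the first vowel.
So gahu → gainhu.

gainhu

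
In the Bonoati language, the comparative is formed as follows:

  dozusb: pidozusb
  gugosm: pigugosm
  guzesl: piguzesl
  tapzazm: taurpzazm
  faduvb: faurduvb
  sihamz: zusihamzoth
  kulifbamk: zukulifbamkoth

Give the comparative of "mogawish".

"mogawish" has second-to-last letter 's'. The stems whose second-to-last letter is 's' (dozusb → pidozusb, gugosm → pigugosm, guzesl → piguzesl) add the prefix pi-.
So mogawish → pimogawish.

pimogawish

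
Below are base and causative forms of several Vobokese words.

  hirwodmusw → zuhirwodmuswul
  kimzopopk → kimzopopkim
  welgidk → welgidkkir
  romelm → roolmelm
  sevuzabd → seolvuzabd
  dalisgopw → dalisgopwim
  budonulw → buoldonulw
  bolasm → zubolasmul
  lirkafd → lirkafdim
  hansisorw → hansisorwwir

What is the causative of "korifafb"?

korifafbim

dalisgopw and hirwodmusw both end in -w yet inflect differently (dalisgopwim, zuhirwodmuswul), so the final letter is not what conditions the rule; the second-to-last letter is.
"korifafb" has second-to-last letter 'f'. The one such stem in the data (lirkafd → lirkafdim) adds -im, so the same rule applies.
So korifafb → korifafbim.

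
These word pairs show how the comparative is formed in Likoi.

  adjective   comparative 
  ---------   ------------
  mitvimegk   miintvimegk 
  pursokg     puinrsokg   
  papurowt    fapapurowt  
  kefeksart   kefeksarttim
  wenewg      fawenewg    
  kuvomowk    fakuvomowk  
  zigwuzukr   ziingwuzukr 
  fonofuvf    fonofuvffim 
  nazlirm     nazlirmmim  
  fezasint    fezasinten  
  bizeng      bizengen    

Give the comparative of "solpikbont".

kefeksart and papurowt both end in -t yet inflect differently (kefeksarttim, fapapurowt), so the final letter is not what conditions the rule; the second-to-last letter is.
"solpikbont" has second-to-last letter 'n'. The stems whose second-to-last letter is 'n' (fezasint → fezasinten, bizeng → bizengen) add -en.
The other patterns: stems whose second-to-last letter is 'g' or 'k' insert -in- after the first vowel; stems whose second-to-last letter is 'r' or 'v' double the final consonant and add -im; stems whose second-to-last letter is 'w' add the prefix fa-.
So solpikbont → solpikbonten.

solpikbonten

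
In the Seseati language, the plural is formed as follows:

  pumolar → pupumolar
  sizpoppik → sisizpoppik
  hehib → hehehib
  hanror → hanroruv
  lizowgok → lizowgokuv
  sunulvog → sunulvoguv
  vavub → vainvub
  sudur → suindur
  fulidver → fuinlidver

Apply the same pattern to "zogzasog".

"zogzasog" has last vowel 'o'. The stems whose last vowel is 'o' (hanror → hanroruv, lizowgok → lizowgokuv, sunulvog → sunulvoguv) add -uv.
The other patterns: stems whose last vowel is 'a' or 'i' repeat the first consonant+vowel as a prefix; stems whose last vowel is 'e' or 'u' insert -in- after the first vowel.
So zogzasog → zogzasoguv.

zogzasoguv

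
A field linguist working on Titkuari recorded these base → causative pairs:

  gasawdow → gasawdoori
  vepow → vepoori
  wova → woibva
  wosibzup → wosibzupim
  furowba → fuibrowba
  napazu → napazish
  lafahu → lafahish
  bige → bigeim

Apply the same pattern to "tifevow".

"tifevow" ends in -w. The stems ending in -w (vepow → vepoori, gasawdow → gasawdoori) drop the final letter and add -ori.
So tifevow → tifevoori.

tifevoori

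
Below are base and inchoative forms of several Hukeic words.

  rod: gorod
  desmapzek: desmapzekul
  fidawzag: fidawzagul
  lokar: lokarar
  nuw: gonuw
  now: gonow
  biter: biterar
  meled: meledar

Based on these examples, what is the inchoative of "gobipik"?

rod and meled both end in -d yet inflect differently (gorod, meledar), so the final letter is not what conditions the rule; the number of vowels is.
"gobipik" has 3 vowels. The stems with 3 vowels (desmapzek → desmapzekul, fidawzag → fidawzagul) add -ul.
The other patterns: stems with 1 vowel add the prefix go-; stems with 2 vowels add -ar.
So gobipik → gobipikul.

gobipikul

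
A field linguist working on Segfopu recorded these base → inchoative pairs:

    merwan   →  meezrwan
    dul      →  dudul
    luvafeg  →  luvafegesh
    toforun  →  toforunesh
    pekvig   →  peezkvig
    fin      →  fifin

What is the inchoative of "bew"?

bebew

fin and merwan both end in -n yet inflect differently (fifin, meezrwan), so the final letter is not what conditions the rule; the number of vowels is.
"bew" has 1 vowel. The stems with 1 vowel (fin → fifin, dul → dudul) repeat the first consonant+vowel as a prefix.
The other patterns: stems with 2 vowels insert -ez- after the first vowel; stems with 3 vowels add -esh.
So bew → bebew.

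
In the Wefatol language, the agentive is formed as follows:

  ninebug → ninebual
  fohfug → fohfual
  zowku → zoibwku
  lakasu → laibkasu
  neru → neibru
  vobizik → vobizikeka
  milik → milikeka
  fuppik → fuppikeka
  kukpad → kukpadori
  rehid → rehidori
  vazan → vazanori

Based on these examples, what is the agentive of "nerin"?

ninebug and zowku both have last vowel 'u' yet inflect differently (ninebual, zoibwku), so the last vowel is not what conditions the rule; the final letter is.
"nerin" ends in -n. The one such stem in the data (vazan → vazanori) adds -ori, so the same rule applies.
So nerin → nerinori.

nerinori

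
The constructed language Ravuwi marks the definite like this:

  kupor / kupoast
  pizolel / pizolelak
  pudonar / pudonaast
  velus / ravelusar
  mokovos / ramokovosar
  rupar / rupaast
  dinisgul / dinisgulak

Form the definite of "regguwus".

dinisgul and velus both have last vowel 'u' yet inflect differently (dinisgulak, ravelusar), so the last vowel is not what conditions the rule; the final letter is.
"regguwus" ends in -s. The stems ending in -s (velus → ravelusar, mokovos → ramokovosar) add ra- … -ar around the stem.
The other patterns: stems ending in -r drop the final letter and add -ast; stems ending in -l add -ak.
So regguwus → raregguwusar.

raregguwusar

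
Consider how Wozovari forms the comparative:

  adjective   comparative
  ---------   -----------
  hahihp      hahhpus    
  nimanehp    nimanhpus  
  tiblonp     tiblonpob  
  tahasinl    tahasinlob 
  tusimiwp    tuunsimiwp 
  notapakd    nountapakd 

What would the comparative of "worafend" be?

worafendob

"worafend" has second-to-last letter 'n'. The stems whose second-to-last letter is 'n' (tiblonp → tiblonpob, tahasinl → tahasinlob) add -ob.
The other patterns: stems whose second-to-last letter is 'h' delete the last vowel and add -us; stems whose second-to-last letter is 'k' or 'w' insert -un- after the first vowel.
So worafend → worafendob.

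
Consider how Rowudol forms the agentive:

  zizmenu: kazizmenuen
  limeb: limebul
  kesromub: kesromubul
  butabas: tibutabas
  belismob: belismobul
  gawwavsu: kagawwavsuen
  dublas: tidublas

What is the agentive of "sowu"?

kesromub and gawwavsu both have last vowel 'u' yet inflect differently (kesromubul, kagawwavsuen), so the last vowel is not what conditions the rule; the final letter is.
"sowu" ends in -u. The stems ending in -u (gawwavsu → kagawwavsuen, zizmenu → kazizmenuen) add ka- … -en around the stem.
So sowu → kasowuen.

kasowuen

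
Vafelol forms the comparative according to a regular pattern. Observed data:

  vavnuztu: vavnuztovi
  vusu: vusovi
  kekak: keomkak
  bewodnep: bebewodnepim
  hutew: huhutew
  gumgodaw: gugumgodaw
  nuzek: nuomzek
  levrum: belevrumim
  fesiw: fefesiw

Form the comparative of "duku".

dukovi

bewodnep and nuzek both have last vowel 'e' yet inflect differently (bebewodnepim, nuomzek), so the last vowel is not what conditions the rule; the final letter is.
"duku" ends in -u. The stems ending in -u (vusu → vusovi, vavnuztu → vavnuztovi) drop the final letter and add -ovi.
The other patterns: stems ending in -m or -p add be- … -im around the stem; stems ending in -k insert -om- after the first vowel; stems ending in -w repeat the first consonant+vowel as a prefix.
So duku → dukovi.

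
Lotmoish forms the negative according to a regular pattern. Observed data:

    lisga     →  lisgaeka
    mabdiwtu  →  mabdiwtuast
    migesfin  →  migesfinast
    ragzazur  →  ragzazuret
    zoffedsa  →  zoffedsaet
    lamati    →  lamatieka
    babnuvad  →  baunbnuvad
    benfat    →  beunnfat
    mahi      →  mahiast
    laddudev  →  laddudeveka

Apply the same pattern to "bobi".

"bobi" begins with b-. The stems beginning with b- (benfat → beunnfat, babnuvad → baunbnuvad) insert -un- after the first vowel.
The other patterns: stems beginning with m- add -ast; stems beginning with l- add -eka; stems beginning with r- or z- add -et.
So bobi → bounbi.

bounbi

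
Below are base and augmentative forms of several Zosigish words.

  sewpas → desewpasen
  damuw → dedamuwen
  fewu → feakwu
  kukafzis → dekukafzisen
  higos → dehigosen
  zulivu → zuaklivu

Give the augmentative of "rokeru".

roakkeru

"rokeru" ends in a vowel. The stems ending in a vowel (zulivu → zuaklivu, fewu → feakwu) insert -ak- after the first vowel.
The other pattern: stems ending in a consonant add de- … -en around the stem.
So rokeru → roakkeru.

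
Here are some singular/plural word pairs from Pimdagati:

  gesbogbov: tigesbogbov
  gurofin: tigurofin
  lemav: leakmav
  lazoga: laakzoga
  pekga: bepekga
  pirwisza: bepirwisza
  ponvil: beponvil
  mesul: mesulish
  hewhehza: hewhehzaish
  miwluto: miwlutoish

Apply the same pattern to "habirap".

gesbogbov and lemav both end in -v yet inflect differently (tigesbogbov, leakmav), so the final letter is not what conditions the rule; the first letter is.
"habirap" begins with h-. The one such stem in the data (hewhehza → hewhehzaish) adds -ish, so the same rule applies.
The other patterns: stems beginning with g- add the prefix ti-; stems beginning with l- insert -ak- after the first vowel; stems beginning with p- add the prefix be-.
So habirap → habirapish.

habirapish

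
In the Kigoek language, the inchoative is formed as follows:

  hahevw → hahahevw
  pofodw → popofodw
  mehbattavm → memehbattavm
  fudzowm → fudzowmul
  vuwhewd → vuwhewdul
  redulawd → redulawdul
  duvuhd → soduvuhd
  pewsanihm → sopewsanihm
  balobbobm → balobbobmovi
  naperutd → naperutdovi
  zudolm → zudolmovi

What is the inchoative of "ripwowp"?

ripwowpul

mehbattavm and fudzowm both end in -m yet inflect differently (memehbattavm, fudzowmul), so the final letter is not what conditions the rule; the second-to-last letter is.
"ripwowp" has second-to-last letter 'w'. The stems whose second-to-last letter is 'w' (fudzowm → fudzowmul, vuwhewd → vuwhewdul, redulawd → redulawdul) add -ul.
So ripwowp → ripwowpul.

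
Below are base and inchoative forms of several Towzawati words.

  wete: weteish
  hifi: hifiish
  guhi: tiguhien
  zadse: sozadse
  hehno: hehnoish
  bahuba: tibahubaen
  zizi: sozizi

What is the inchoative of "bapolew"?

tibapolewen

guhi and zizi both end in -i yet inflect differently (tiguhien, sozizi), so the final letter is not what conditions the rule; the first letter is.
"bapolew" begins with b-. The one such stem in the data (bahuba → tibahubaen) adds ti- … -en around the stem, so the same rule applies.
The other patterns: stems beginning with z- add the prefix so-; stems beginning with h- or w- add -ish.
So bapolew → tibapolewen.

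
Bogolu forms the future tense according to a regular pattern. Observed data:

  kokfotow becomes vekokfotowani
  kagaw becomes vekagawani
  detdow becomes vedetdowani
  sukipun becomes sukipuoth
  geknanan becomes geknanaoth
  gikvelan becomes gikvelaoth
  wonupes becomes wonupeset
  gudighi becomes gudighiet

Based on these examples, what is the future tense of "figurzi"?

"figurzi" ends in -i. The one such stem in the data (gudighi → gudighiet) adds -et, so the same rule applies.
So figurzi → figurziet.

figurziet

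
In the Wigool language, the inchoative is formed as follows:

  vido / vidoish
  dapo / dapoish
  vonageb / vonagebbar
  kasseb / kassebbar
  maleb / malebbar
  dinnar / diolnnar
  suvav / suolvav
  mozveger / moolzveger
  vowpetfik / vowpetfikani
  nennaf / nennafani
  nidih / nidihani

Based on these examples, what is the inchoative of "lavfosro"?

lavfosroish

vonageb and mozveger both have last vowel 'e' yet inflect differently (vonagebbar, moolzveger), so the last vowel is not what conditions the rule; the final letter is.
"lavfosro" ends in -o. The stems ending in -o (vido → vidoish, dapo → dapoish) add -ish.
The other patterns: stems ending in -b double the final consonant and add -ar; stems ending in -r or -v insert -ol- after the first vowel; stems ending in -f, -h or -k add -ani.
So lavfosro → lavfosroish.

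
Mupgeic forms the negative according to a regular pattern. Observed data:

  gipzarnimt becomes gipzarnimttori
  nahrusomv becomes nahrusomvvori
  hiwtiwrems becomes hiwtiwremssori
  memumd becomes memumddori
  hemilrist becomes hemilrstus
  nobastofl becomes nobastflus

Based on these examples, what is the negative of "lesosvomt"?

"lesosvomt" has second-to-last letter 'm'. The stems whose second-to-last letter is 'm' (gipzarnimt → gipzarnimttori, nahrusomv → nahrusomvvori, hiwtiwrems → hiwtiwremssori) double the final consonant and add -ori.
So lesosvomt → lesosvomttori.

lesosvomttori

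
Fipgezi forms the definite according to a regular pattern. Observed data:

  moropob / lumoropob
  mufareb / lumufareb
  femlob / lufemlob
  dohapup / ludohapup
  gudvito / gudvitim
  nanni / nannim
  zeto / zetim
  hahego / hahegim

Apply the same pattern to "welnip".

"welnip" ends in a consonant. The stems ending in a consonant (moropob → lumoropob, mufareb → lumufareb, femlob → lufemlob) add the prefix lu-.
The other pattern: stems ending in a vowel drop the final letter and add -im.
So welnip → luwelnip.

luwelnip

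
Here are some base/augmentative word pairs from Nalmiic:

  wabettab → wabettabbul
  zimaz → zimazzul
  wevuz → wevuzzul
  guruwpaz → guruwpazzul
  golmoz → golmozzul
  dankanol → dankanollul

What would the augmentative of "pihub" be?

Every pair shown (wabettab → wabettabbul, zimaz → zimazzul, wevuz → wevuzzul, …) follows the same rule: double the final consonant and add -ul.
So pihub → pihubbul.

pihubbul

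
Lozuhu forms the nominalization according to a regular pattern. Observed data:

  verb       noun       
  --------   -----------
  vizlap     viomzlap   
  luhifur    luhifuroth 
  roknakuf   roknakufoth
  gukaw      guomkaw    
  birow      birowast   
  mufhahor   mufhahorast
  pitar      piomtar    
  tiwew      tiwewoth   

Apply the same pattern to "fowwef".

fowwefoth

"fowwef" has last vowel 'e'. The one such stem in the data (tiwew → tiwewoth) adds -oth, so the same rule applies.
The other patterns: stems whose last vowel is 'a' insert -om- after the first vowel; stems whose last vowel is 'o' add -ast.
So fowwef → fowwefoth.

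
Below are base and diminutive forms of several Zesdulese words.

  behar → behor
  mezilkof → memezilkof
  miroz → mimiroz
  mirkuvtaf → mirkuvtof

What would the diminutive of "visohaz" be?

mirkuvtaf and mezilkof both end in -f yet inflect differently (mirkuvtof, memezilkof), so the final letter is not what conditions the rule; the last vowel is.
"visohaz" has last vowel 'a'. The stems whose last vowel is 'a' (behar → behor, mirkuvtaf → mirkuvtof) change the last vowel to 'o'.
The other pattern: stems whose last vowel is 'o' repeat the first consonant+vowel as a prefix.
So visohaz → visohoz.

visohoz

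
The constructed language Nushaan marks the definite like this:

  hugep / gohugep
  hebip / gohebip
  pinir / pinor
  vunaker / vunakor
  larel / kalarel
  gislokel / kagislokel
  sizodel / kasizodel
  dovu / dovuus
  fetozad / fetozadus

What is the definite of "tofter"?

hebip and pinir both have last vowel 'i' yet inflect differently (gohebip, pinor), so the last vowel is not what conditions the rule; the final letter is.
"tofter" ends in -r. The stems ending in -r (pinir → pinor, vunaker → vunakor) change the last vowel to 'o'.
The other patterns: stems ending in -p add the prefix go-; stems ending in -l add the prefix ka-; stems ending in -d or -u add -us.
So tofter → toftor.

toftor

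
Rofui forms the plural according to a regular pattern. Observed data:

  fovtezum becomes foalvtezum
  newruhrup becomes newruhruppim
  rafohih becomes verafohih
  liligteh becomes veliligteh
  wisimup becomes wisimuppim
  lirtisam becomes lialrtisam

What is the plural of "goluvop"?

fovtezum and newruhrup both have last vowel 'u' yet inflect differently (foalvtezum, newruhruppim), so the last vowel is not what conditions the rule; the final letter is.
"goluvop" ends in -p. The stems ending in -p (newruhrup → newruhruppim, wisimup → wisimuppim) double the final consonant and add -im.
The other patterns: stems ending in -m insert -al- after the first vowel; stems ending in -h add the prefix ve-.
So goluvop → goluvoppim.

goluvoppim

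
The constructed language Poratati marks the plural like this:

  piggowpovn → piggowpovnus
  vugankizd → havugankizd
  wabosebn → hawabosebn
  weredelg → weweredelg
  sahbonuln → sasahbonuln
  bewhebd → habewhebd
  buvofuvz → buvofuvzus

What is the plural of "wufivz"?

wufivzus

"wufivz" has second-to-last letter 'v'. The stems whose second-to-last letter is 'v' (buvofuvz → buvofuvzus, piggowpovn → piggowpovnus) add -us.
The other patterns: stems whose second-to-last letter is 'l' repeat the first consonant+vowel as a prefix; stems whose second-to-last letter is 'b' or 'z' add the prefix ha-.
So wufivz → wufivzus.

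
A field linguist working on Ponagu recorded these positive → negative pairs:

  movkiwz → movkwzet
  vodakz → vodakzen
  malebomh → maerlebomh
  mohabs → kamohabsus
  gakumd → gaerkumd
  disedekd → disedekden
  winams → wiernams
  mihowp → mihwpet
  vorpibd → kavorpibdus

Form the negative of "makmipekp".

disedekd and gakumd both end in -d yet inflect differently (disedekden, gaerkumd), so the final letter is not what conditions the rule; the second-to-last letter is.
"makmipekp" has second-to-last letter 'k'. The stems whose second-to-last letter is 'k' (vodakz → vodakzen, disedekd → disedekden) add -en.
So makmipekp → makmipekpen.

makmipekpen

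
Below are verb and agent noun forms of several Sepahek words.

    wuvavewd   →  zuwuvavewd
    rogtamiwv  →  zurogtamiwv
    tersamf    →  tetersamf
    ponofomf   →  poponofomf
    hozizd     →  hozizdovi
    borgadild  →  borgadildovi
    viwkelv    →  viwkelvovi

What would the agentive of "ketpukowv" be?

zuketpukowv

"ketpukowv" has second-to-last letter 'w'. The stems whose second-to-last letter is 'w' (wuvavewd → zuwuvavewd, rogtamiwv → zurogtamiwv) add the prefix zu-.
The other patterns: stems whose second-to-last letter is 'm' repeat the first consonant+vowel as a prefix; stems whose second-to-last letter is 'l' or 'z' add -ovi.
So ketpukowv → zuketpukowv.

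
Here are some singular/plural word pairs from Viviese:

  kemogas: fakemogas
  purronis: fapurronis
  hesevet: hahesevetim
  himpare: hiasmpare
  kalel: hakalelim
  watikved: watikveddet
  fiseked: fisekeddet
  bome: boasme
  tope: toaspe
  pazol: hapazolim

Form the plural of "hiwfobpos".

fahiwfobpos

"hiwfobpos" ends in -s. The stems ending in -s (kemogas → fakemogas, purronis → fapurronis) add the prefix fa-.
The other patterns: stems ending in -e insert -as- after the first vowel; stems ending in -d double the final consonant and add -et; stems ending in -l or -t add ha- … -im around the stem.
So hiwfobpos → fahiwfobpos.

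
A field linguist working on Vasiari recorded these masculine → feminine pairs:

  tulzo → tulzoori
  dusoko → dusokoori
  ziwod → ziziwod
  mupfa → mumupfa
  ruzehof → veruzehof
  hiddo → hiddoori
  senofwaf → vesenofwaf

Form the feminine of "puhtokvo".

"puhtokvo" ends in -o. The stems ending in -o (tulzo → tulzoori, hiddo → hiddoori, dusoko → dusokoori) add -ori.
The other patterns: stems ending in -f add the prefix ve-; stems ending in -a or -d repeat the first consonant+vowel as a prefix.
So puhtokvo → puhtokvoori.

puhtokvoori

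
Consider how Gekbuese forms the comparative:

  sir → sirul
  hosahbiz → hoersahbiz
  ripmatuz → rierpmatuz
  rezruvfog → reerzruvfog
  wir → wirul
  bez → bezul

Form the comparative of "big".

bigul

"big" has 1 vowel. The stems with 1 vowel (wir → wirul, sir → sirul, bez → bezul) add -ul.
The other pattern: stems with 3 vowels insert -er- after the first vowel.
So big → bigul.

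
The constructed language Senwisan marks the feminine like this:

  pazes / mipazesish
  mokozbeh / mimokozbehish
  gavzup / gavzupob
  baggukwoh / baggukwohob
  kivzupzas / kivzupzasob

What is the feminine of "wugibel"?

miwugibelish

mokozbeh and baggukwoh both end in -h yet inflect differently (mimokozbehish, baggukwohob), so the final letter is not what conditions the rule; the last vowel is.
"wugibel" has last vowel 'e'. The stems whose last vowel is 'e' (pazes → mipazesish, mokozbeh → mimokozbehish) add mi- … -ish around the stem.
The other pattern: stems whose last vowel is 'a', 'o' or 'u' add -ob.
So wugibel → miwugibelish.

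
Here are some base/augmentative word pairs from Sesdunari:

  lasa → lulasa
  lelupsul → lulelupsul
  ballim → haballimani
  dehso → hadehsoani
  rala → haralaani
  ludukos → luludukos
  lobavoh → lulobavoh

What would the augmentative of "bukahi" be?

habukahiani

"bukahi" begins with b-. The one such stem in the data (ballim → haballimani) adds ha- … -ani around the stem, so the same rule applies.
So bukahi → habukahiani.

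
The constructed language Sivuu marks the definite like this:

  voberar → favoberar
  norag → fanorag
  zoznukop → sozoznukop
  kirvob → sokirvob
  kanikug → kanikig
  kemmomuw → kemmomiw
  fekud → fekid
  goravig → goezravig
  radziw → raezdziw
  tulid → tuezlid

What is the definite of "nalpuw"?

nalpiw

norag and kanikug both end in -g yet inflect differently (fanorag, kanikig), so the final letter is not what conditions the rule; the last vowel is.
"nalpuw" has last vowel 'u'. The stems whose last vowel is 'u' (kanikug → kanikig, kemmomuw → kemmomiw, fekud → fekid) change the last vowel to 'i'.
So nalpuw → nalpiw.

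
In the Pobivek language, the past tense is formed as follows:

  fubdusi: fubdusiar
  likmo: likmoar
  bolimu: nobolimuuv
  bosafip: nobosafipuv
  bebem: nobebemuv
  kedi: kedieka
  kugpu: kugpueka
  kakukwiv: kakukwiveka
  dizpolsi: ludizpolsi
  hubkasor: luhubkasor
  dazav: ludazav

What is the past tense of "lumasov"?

"lumasov" begins with l-. The one such stem in the data (likmo → likmoar) adds -ar, so the same rule applies.
The other patterns: stems beginning with b- add no- … -uv around the stem; stems beginning with k- add -eka; stems beginning with d- or h- add the prefix lu-.
So lumasov → lumasovar.

lumasovar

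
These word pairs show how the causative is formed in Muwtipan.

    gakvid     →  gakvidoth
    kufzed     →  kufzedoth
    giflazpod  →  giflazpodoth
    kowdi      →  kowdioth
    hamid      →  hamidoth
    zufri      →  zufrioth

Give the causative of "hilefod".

Every pair shown (gakvid → gakvidoth, kufzed → kufzedoth, giflazpod → giflazpodoth, …) follows the same rule: add -oth.
So hilefod → hilefodoth.

hilefodoth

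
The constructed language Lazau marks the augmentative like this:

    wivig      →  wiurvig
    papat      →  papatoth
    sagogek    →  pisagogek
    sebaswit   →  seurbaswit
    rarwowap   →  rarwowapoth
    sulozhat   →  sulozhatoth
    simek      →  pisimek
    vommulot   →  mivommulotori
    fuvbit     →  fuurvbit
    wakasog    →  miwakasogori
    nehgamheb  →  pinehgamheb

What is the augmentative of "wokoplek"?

piwokoplek

papat and fuvbit both end in -t yet inflect differently (papatoth, fuurvbit), so the final letter is not what conditions the rule; the last vowel is.
"wokoplek" has last vowel 'e'. The stems whose last vowel is 'e' (simek → pisimek, sagogek → pisagogek, nehgamheb → pinehgamheb) add the prefix pi-.
So wokoplek → piwokoplek.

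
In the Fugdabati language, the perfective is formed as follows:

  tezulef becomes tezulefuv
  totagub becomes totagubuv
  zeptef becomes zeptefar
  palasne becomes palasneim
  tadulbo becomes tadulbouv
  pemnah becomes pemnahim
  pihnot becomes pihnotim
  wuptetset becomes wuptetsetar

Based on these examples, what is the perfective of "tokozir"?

pihnot and wuptetset both end in -t yet inflect differently (pihnotim, wuptetsetar), so the final letter is not what conditions the rule; the first letter is.
"tokozir" begins with t-. The stems beginning with t- (tadulbo → tadulbouv, tezulef → tezulefuv, totagub → totagubuv) add -uv.
The other patterns: stems beginning with p- add -im; stems beginning with w- or z- add -ar.
So tokozir → tokoziruv.

tokoziruv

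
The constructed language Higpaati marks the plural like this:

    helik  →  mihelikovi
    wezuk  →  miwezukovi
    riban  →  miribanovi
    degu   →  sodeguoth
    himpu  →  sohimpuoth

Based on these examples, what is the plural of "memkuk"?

"memkuk" ends in a consonant. The stems ending in a consonant (helik → mihelikovi, wezuk → miwezukovi, riban → miribanovi) add mi- … -ovi around the stem.
So memkuk → mimemkukovi.

mimemkukovi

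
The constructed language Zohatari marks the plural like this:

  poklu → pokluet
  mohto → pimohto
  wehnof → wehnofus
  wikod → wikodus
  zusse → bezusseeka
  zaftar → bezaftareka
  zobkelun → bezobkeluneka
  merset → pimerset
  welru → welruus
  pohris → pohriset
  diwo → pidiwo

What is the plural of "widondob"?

welru and poklu both end in -u yet inflect differently (welruus, pokluet), so the final letter is not what conditions the rule; the first letter is.
"widondob" begins with w-. The stems beginning with w- (welru → welruus, wehnof → wehnofus, wikod → wikodus) add -us.
So widondob → widondobus.

widondobus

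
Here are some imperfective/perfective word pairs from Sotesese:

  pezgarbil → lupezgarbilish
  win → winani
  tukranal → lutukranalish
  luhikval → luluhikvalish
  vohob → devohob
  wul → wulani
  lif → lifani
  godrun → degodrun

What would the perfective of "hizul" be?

dehizul

win and godrun both end in -n yet inflect differently (winani, degodrun), so the final letter is not what conditions the rule; the number of vowels is.
"hizul" has 2 vowels. The stems with 2 vowels (godrun → degodrun, vohob → devohob) add the prefix de-.
So hizul → dehizul.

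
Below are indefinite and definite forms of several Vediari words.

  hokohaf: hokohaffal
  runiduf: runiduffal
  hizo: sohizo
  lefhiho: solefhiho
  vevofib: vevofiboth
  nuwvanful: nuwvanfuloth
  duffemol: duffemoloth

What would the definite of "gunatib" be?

runiduf and nuwvanful both have last vowel 'u' yet inflect differently (runiduffal, nuwvanfuloth), so the last vowel is not what conditions the rule; the final letter is.
"gunatib" ends in -b. The one such stem in the data (vevofib → vevofiboth) adds -oth, so the same rule applies.
The other patterns: stems ending in -f double the final consonant and add -al; stems ending in -o add the prefix so-.
So gunatib → gunatiboth.

gunatiboth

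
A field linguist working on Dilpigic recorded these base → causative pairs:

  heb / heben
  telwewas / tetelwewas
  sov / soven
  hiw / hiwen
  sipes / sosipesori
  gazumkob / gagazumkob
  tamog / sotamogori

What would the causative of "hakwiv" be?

heb and gazumkob both end in -b yet inflect differently (heben, gagazumkob), so the final letter is not what conditions the rule; the number of vowels is.
"hakwiv" has 2 vowels. The stems with 2 vowels (tamog → sotamogori, sipes → sosipesori) add so- … -ori around the stem.
So hakwiv → sohakwivori.

sohakwivori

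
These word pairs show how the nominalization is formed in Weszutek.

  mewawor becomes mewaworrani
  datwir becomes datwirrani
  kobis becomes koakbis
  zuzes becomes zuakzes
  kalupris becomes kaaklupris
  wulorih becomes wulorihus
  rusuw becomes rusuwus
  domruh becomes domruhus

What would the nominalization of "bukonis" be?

datwir and kobis both have last vowel 'i' yet inflect differently (datwirrani, koakbis), so the last vowel is not what conditions the rule; the final letter is.
"bukonis" ends in -s. The stems ending in -s (kobis → koakbis, zuzes → zuakzes, kalupris → kaaklupris) insert -ak- after the first vowel.
The other patterns: stems ending in -r double the final consonant and add -ani; stems ending in -h or -w add -us.
So bukonis → buakkonis.

buakkonis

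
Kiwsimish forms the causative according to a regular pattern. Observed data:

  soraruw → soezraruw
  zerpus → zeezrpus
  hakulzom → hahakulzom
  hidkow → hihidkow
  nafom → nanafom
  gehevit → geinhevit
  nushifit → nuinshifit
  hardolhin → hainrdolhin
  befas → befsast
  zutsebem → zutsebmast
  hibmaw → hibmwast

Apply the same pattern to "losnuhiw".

loinsnuhiw

soraruw and hidkow both end in -w yet inflect differently (soezraruw, hihidkow), so the final letter is not what conditions the rule; the last vowel is.
"losnuhiw" has last vowel 'i'. The stems whose last vowel is 'i' (gehevit → geinhevit, nushifit → nuinshifit, hardolhin → hainrdolhin) insert -in- after the first vowel.
So losnuhiw → loinsnuhiw.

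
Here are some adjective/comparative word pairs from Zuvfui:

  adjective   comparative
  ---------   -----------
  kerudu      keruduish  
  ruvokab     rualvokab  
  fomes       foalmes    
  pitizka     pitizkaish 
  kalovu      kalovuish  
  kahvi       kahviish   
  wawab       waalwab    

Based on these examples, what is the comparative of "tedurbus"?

wawab and pitizka both have last vowel 'a' yet inflect differently (waalwab, pitizkaish), so the last vowel is not what conditions the rule; whether the stem ends in a vowel or a consonant is.
"tedurbus" ends in a consonant. The stems ending in a consonant (wawab → waalwab, ruvokab → rualvokab, fomes → foalmes) insert -al- after the first vowel.
The other pattern: stems ending in a vowel add -ish.
So tedurbus → tealdurbus.

tealdurbus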